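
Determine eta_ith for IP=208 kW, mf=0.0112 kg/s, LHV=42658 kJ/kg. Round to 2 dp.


eta_ith = (IP / (mf * LHV)) * 100
Denominator = 0.0112 * 42658 = 477.7696 kW
eta_ith = (208 / 477.7696) * 100 = 43.54%


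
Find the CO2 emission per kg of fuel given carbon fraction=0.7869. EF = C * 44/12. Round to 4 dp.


EF = C_frac * (M_CO2 / M_C)
EF = 0.7869 * (44/12)
EF = 0.7869 * 3.666667 = 2.8853 kg_CO2/kg_fuel


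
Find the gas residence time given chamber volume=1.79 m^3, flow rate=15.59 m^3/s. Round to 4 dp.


tau = V / Q_flow
tau = 1.79 / 15.59 = 0.1148 s


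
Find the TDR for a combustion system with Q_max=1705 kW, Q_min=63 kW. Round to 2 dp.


TDR = Q_max / Q_min
TDR = 1705 / 63 = 27.06


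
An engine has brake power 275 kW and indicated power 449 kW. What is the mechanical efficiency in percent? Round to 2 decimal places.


eta_mech = (BP / IP) * 100
Ratio = 275 / 449 = 0.6125
eta_mech = 0.6125 * 100 = 61.25%


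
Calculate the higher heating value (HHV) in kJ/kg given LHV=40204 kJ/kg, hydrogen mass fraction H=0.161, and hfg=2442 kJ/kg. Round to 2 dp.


HHV = LHV + hfg * 9 * H
Water addition = 2442 * 9 * 0.161 = 3538.458 kJ/kg
HHV = 40204 + 3538.458 = 43742.46 kJ/kg


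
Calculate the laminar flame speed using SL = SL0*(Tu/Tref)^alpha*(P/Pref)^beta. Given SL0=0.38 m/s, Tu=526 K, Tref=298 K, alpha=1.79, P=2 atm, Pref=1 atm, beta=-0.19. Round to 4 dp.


SL = SL0 * (Tu/Tref)^alpha * (P/Pref)^beta
T ratio = 526/298 = 1.76510067
(T ratio)^alpha = 1.76510067^1.79 = 2.765142
(P/Pref)^beta = 2^(-0.19) = 0.876606
SL = 0.38 * 2.765142 * 0.876606 = 0.9211 m/s


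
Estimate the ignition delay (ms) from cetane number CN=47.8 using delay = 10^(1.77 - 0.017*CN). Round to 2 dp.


delay = 10^(1.77 - 0.017*CN)
Exponent = 1.77 - 0.017*47.8 = 0.9574
delay = 10^0.9574 = 9.07 ms


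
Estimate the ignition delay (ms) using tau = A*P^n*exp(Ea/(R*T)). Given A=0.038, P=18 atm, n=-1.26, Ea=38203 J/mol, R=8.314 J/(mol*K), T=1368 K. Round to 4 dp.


tau = A * P^n * exp(Ea/(R*T))
P^n = 18^(-1.26) = 0.02620334
Ea/(R*T) = 38203/(8.314*1368) = 3.358933
exp(Ea/(R*T)) = 28.758491
tau = 0.038 * 0.02620334 * 28.758491 = 0.0286 ms


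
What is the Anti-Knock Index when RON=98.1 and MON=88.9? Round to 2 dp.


AKI = (RON + MON) / 2
AKI = (98.1 + 88.9) / 2
AKI = 187.0 / 2 = 93.50


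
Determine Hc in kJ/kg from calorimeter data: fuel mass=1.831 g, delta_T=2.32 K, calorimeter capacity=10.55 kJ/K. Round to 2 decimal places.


Hc = C_cal * delta_T / m_fuel
Q_released = 10.55 * 2.32 = 24.4760 kJ
m_fuel = 1.831 g = 1.831/1000 kg = 0.001831 kg
Hc = 24.4760 / 0.001831 = 13367.56 kJ/kg


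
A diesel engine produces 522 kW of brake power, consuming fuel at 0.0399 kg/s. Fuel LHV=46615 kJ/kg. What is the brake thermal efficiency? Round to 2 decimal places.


eta_BTE = (BP / (mf * LHV)) * 100
Denominator = 0.0399 * 46615 = 1859.9385 kW
eta_BTE = (522 / 1859.9385) * 100 = 28.07%


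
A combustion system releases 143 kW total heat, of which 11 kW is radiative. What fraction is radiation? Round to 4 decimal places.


f_rad = Q_rad / Q_total
f_rad = 11 / 143 = 0.0769


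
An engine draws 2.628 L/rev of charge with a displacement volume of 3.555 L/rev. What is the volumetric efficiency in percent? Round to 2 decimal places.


eta_v = (V_actual / V_disp) * 100
Ratio = 2.628 / 3.555 = 0.7392
eta_v = 0.7392 * 100 = 73.92%


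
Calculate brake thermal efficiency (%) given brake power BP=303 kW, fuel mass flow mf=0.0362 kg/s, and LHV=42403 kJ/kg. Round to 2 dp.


eta_BTE = (BP / (mf * LHV)) * 100
Denominator = 0.0362 * 42403 = 1534.9886 kW
eta_BTE = (303 / 1534.9886) * 100 = 19.74%


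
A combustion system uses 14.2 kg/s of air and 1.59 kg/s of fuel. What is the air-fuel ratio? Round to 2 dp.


AFR = m_air / m_fuel
AFR = 14.2 / 1.59 = 8.93


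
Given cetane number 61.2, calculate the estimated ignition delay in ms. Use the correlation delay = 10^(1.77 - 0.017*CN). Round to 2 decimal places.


delay = 10^(1.77 - 0.017*CN)
Exponent = 1.77 - 0.017*61.2 = 0.7296
delay = 10^0.7296 = 5.37 ms


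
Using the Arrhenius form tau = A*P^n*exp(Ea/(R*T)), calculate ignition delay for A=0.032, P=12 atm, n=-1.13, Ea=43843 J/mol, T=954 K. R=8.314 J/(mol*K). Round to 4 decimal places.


tau = A * P^n * exp(Ea/(R*T))
P^n = 12^(-1.13) = 0.06032887
Ea/(R*T) = 43843/(8.314*954) = 5.527667
exp(Ea/(R*T)) = 251.556334
tau = 0.032 * 0.06032887 * 251.556334 = 0.4856 ms


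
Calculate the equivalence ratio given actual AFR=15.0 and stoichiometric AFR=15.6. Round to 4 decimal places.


phi = AFR_stoich / AFR_actual
phi = 15.6 / 15.0 = 1.0400


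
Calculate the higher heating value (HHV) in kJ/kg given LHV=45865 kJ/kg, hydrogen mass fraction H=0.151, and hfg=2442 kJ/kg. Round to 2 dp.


HHV = LHV + hfg * 9 * H
Water addition = 2442 * 9 * 0.151 = 3318.678 kJ/kg
HHV = 45865 + 3318.678 = 49183.68 kJ/kg


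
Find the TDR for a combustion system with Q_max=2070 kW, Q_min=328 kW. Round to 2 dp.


TDR = Q_max / Q_min
TDR = 2070 / 328 = 6.31


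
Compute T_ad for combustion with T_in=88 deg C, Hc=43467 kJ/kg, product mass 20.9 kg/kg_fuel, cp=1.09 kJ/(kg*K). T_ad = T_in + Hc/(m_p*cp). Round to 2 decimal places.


T_ad = T_in + Hc / (m_p * cp)
Denominator = 20.9 * 1.09 = 22.7810
Temperature rise = 43467 / 22.7810 = 1908.04 K
T_ad = 88 + 1908.04 = 1996.04 deg C


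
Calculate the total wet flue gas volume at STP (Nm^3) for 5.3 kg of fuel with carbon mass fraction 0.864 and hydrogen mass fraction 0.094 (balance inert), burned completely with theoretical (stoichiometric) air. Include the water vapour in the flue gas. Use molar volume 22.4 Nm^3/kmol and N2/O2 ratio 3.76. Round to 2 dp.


Per kg fuel: CO2 = (C/12 kmol)*22.4 = (0.864/12)*22.4 = 1.61280 Nm^3
Per kg fuel: H2O = (H/2 kmol)*22.4 = (0.094/2)*22.4 = 1.05280 Nm^3
O2 needed per kg fuel = C/12 + H/4 = 0.864/12 + 0.094/4 = 0.09550000 kmol
Per kg fuel: N2 = O2*3.76*22.4 = 0.09550000*3.76*22.4 = 8.04339 Nm^3
Total per kg = 1.61280 + 1.05280 + 8.04339 = 10.70899 Nm^3
Total = 10.70899 * 5.3 = 56.76 Nm^3


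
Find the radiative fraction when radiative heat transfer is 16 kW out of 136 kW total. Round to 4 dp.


f_rad = Q_rad / Q_total
f_rad = 16 / 136 = 0.1176


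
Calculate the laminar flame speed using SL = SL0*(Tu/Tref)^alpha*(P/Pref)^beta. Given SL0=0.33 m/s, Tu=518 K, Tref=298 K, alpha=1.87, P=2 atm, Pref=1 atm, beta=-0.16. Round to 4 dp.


SL = SL0 * (Tu/Tref)^alpha * (P/Pref)^beta
T ratio = 518/298 = 1.73825503
(T ratio)^alpha = 1.73825503^1.87 = 2.811980
(P/Pref)^beta = 2^(-0.16) = 0.895025
SL = 0.33 * 2.811980 * 0.895025 = 0.8305 m/s


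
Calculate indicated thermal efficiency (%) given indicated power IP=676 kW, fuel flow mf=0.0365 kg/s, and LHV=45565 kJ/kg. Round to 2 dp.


eta_ith = (IP / (mf * LHV)) * 100
Denominator = 0.0365 * 45565 = 1663.1225 kW
eta_ith = (676 / 1663.1225) * 100 = 40.65%


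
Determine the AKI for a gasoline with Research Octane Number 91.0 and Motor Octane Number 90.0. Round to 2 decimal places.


AKI = (RON + MON) / 2
AKI = (91.0 + 90.0) / 2
AKI = 181.0 / 2 = 90.50


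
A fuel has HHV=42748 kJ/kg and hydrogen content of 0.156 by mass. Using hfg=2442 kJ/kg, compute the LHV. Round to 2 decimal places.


LHV = HHV - hfg * 9 * H
Water correction = 2442 * 9 * 0.156 = 3428.568 kJ/kg
LHV = 42748 - 3428.568 = 39319.43 kJ/kg


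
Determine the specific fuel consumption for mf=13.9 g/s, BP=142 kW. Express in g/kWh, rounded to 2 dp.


SFC = (mf / BP) * 3600
Rate = 13.9 / 142 = 0.097887 g/(s*kW)
SFC = 0.097887 * 3600 = 352.39 g/kWh


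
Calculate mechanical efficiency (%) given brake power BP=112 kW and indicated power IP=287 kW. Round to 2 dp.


eta_mech = (BP / IP) * 100
Ratio = 112 / 287 = 0.3902
eta_mech = 0.3902 * 100 = 39.02%


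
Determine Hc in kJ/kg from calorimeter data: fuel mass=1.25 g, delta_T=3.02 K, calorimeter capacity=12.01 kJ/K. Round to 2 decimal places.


Hc = C_cal * delta_T / m_fuel
Q_released = 12.01 * 3.02 = 36.2702 kJ
m_fuel = 1.25 g = 1.25/1000 kg = 0.001250 kg
Hc = 36.2702 / 0.001250 = 29016.16 kJ/kg


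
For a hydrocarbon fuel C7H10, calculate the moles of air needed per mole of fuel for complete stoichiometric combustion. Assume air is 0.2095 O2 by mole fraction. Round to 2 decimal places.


Balanced combustion: C7H10 + 9.5 O2 -> 7 CO2 + 5 H2O
O2 needed = C + H/4 = 7 + 10/4 = 9.50 moles
Air moles = O2 / 0.2095 = 9.50 / 0.2095 = 45.35 moles air


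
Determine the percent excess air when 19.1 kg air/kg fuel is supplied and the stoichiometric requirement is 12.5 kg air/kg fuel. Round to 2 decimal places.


Excess air = actual - stoichiometric = 19.1 - 12.5 = 6.60 kg/kg fuel
Excess air % = (excess / stoich) * 100 = (6.60 / 12.5) * 100 = 52.80%


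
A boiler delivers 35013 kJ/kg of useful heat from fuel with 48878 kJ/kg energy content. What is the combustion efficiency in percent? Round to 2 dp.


Efficiency = (Q_useful / Q_fuel) * 100
Efficiency = (35013 / 48878) * 100
Efficiency = 0.7163 * 100 = 71.63%


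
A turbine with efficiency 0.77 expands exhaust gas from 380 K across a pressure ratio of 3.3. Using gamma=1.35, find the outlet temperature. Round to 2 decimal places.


T_out = T_in * (1 - eta * (1 - PR^(-(gamma-1)/gamma)))
Exponent = -(1.35-1)/1.35 = -0.25925926
PR^exp = 3.3^(-0.25925926) = 0.73378775
Factor = 1 - 0.77*(1 - 0.73378775) = 0.79501657
T_out = 380 * 0.79501657 = 302.11 K


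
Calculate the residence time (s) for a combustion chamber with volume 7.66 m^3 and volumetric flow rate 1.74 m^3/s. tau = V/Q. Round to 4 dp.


tau = V / Q_flow
tau = 7.66 / 1.74 = 4.4023 s


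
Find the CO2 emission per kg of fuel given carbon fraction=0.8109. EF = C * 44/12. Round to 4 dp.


EF = C_frac * (M_CO2 / M_C)
EF = 0.8109 * (44/12)
EF = 0.8109 * 3.666667 = 2.9733 kg_CO2/kg_fuel


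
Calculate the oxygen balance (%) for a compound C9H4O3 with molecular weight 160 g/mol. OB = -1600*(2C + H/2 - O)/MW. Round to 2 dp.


OB = -1600 * (2C + H/2 - O) / MW
Inner = 2*9 + 4/2 - 3 = 17.00
OB = -1600 * 17.00 / 160 = -170.00%


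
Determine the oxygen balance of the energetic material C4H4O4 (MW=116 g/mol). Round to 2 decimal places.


OB = -1600 * (2C + H/2 - O) / MW
Inner = 2*4 + 4/2 - 4 = 6.00
OB = -1600 * 6.00 / 116 = -82.76%


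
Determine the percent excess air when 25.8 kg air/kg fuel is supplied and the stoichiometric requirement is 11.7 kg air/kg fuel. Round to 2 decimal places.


Excess air = actual - stoichiometric = 25.8 - 11.7 = 14.10 kg/kg fuel
Excess air % = (excess / stoich) * 100 = (14.10 / 11.7) * 100 = 120.51%


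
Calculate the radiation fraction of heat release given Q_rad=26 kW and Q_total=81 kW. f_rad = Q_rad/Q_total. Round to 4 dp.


f_rad = Q_rad / Q_total
f_rad = 26 / 81 = 0.3210


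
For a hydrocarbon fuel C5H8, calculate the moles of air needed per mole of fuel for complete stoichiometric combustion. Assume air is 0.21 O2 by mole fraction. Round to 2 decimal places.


Balanced combustion: C5H8 + 7 O2 -> 5 CO2 + 4 H2O
O2 needed = C + H/4 = 5 + 8/4 = 7.00 moles
Air moles = O2 / 0.21 = 7.00 / 0.21 = 33.33 moles air


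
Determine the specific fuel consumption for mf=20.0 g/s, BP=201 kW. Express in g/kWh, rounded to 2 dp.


SFC = (mf / BP) * 3600
Rate = 20.0 / 201 = 0.099502 g/(s*kW)
SFC = 0.099502 * 3600 = 358.21 g/kWh


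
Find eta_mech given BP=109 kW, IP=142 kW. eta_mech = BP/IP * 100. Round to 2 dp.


eta_mech = (BP / IP) * 100
Ratio = 109 / 142 = 0.7676
eta_mech = 0.7676 * 100 = 76.76%


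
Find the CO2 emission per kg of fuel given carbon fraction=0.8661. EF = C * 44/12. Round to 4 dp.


EF = C_frac * (M_CO2 / M_C)
EF = 0.8661 * (44/12)
EF = 0.8661 * 3.666667 = 3.1757 kg_CO2/kg_fuel


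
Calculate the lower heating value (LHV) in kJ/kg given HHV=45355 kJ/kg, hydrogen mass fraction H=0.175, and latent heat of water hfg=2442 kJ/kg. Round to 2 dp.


LHV = HHV - hfg * 9 * H
Water correction = 2442 * 9 * 0.175 = 3846.150 kJ/kg
LHV = 45355 - 3846.150 = 41508.85 kJ/kg


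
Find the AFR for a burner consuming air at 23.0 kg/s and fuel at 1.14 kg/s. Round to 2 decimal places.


AFR = m_air / m_fuel
AFR = 23.0 / 1.14 = 20.18


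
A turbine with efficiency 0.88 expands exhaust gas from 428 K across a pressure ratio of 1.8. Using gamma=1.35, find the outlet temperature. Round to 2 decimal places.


T_out = T_in * (1 - eta * (1 - PR^(-(gamma-1)/gamma)))
Exponent = -(1.35-1)/1.35 = -0.25925926
PR^exp = 1.8^(-0.25925926) = 0.85865408
Factor = 1 - 0.88*(1 - 0.85865408) = 0.87561559
T_out = 428 * 0.87561559 = 374.76 K


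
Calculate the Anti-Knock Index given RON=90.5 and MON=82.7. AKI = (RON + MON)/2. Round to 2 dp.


AKI = (RON + MON) / 2
AKI = (90.5 + 82.7) / 2
AKI = 173.2 / 2 = 86.60


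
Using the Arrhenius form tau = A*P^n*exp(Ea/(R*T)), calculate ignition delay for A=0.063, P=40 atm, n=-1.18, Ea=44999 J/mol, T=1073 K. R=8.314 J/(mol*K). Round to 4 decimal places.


tau = A * P^n * exp(Ea/(R*T))
P^n = 40^(-1.18) = 0.01286972
Ea/(R*T) = 44999/(8.314*1073) = 5.044210
exp(Ea/(R*T)) = 155.121636
tau = 0.063 * 0.01286972 * 155.121636 = 0.1258 ms


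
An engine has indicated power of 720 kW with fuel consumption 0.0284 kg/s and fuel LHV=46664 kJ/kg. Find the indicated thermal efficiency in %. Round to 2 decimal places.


eta_ith = (IP / (mf * LHV)) * 100
Denominator = 0.0284 * 46664 = 1325.2576 kW
eta_ith = (720 / 1325.2576) * 100 = 54.33%


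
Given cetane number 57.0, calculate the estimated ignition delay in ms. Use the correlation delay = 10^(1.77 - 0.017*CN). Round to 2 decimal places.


delay = 10^(1.77 - 0.017*CN)
Exponent = 1.77 - 0.017*57.0 = 0.8010
delay = 10^0.8010 = 6.32 ms


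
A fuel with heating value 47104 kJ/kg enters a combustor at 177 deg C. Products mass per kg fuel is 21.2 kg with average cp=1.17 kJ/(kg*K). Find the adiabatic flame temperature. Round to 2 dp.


T_ad = T_in + Hc / (m_p * cp)
Denominator = 21.2 * 1.17 = 24.8040
Temperature rise = 47104 / 24.8040 = 1899.05 K
T_ad = 177 + 1899.05 = 2076.05 deg C


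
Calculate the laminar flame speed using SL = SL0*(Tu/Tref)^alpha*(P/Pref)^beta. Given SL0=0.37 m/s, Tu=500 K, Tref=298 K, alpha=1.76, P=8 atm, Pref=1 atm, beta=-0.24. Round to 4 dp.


SL = SL0 * (Tu/Tref)^alpha * (P/Pref)^beta
T ratio = 500/298 = 1.67785235
(T ratio)^alpha = 1.67785235^1.76 = 2.486375
(P/Pref)^beta = 8^(-0.24) = 0.607097
SL = 0.37 * 2.486375 * 0.607097 = 0.5585 m/s


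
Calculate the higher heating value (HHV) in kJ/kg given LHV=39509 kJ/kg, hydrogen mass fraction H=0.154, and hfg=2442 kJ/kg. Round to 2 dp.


HHV = LHV + hfg * 9 * H
Water addition = 2442 * 9 * 0.154 = 3384.612 kJ/kg
HHV = 39509 + 3384.612 = 42893.61 kJ/kg


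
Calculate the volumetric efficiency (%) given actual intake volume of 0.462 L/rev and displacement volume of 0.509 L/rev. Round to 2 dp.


eta_v = (V_actual / V_disp) * 100
Ratio = 0.462 / 0.509 = 0.9077
eta_v = 0.9077 * 100 = 90.77%


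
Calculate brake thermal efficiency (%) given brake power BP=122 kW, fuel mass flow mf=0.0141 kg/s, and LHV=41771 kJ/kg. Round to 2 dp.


eta_BTE = (BP / (mf * LHV)) * 100
Denominator = 0.0141 * 41771 = 588.9711 kW
eta_BTE = (122 / 588.9711) * 100 = 20.71%


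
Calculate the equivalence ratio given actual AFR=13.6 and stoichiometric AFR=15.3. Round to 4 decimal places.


phi = AFR_stoich / AFR_actual
phi = 15.3 / 13.6 = 1.1250


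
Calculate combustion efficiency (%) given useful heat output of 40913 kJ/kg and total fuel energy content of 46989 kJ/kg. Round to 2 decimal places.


Efficiency = (Q_useful / Q_fuel) * 100
Efficiency = (40913 / 46989) * 100
Efficiency = 0.8707 * 100 = 87.07%


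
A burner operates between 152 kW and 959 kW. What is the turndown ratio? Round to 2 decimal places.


TDR = Q_max / Q_min
TDR = 959 / 152 = 6.31


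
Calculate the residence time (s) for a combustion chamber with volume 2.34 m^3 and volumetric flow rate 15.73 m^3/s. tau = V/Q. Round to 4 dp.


tau = V / Q_flow
tau = 2.34 / 15.73 = 0.1488 s


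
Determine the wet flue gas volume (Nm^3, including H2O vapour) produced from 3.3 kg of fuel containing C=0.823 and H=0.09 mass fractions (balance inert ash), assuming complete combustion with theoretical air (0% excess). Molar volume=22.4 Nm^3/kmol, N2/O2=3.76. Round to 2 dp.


Per kg fuel: CO2 = (C/12 kmol)*22.4 = (0.823/12)*22.4 = 1.53627 Nm^3
Per kg fuel: H2O = (H/2 kmol)*22.4 = (0.09/2)*22.4 = 1.00800 Nm^3
O2 needed per kg fuel = C/12 + H/4 = 0.823/12 + 0.09/4 = 0.09108333 kmol
Per kg fuel: N2 = O2*3.76*22.4 = 0.09108333*3.76*22.4 = 7.67140 Nm^3
Total per kg = 1.53627 + 1.00800 + 7.67140 = 10.21567 Nm^3
Total = 10.21567 * 3.3 = 33.71 Nm^3


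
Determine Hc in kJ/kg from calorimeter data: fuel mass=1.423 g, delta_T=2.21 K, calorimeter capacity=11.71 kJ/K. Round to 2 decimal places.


Hc = C_cal * delta_T / m_fuel
Q_released = 11.71 * 2.21 = 25.8791 kJ
m_fuel = 1.423 g = 1.423/1000 kg = 0.001423 kg
Hc = 25.8791 / 0.001423 = 18186.30 kJ/kg


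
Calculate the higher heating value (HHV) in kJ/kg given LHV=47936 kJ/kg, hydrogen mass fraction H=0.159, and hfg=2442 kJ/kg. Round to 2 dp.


HHV = LHV + hfg * 9 * H
Water addition = 2442 * 9 * 0.159 = 3494.502 kJ/kg
HHV = 47936 + 3494.502 = 51430.50 kJ/kg


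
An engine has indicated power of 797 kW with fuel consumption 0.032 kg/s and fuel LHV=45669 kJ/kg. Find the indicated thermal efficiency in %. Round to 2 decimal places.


eta_ith = (IP / (mf * LHV)) * 100
Denominator = 0.032 * 45669 = 1461.4080 kW
eta_ith = (797 / 1461.4080) * 100 = 54.54%


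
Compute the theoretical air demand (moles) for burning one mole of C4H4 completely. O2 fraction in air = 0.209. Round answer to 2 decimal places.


Balanced combustion: C4H4 + 5 O2 -> 4 CO2 + 2 H2O
O2 needed = C + H/4 = 4 + 4/4 = 5.00 moles
Air moles = O2 / 0.209 = 5.00 / 0.209 = 23.92 moles air


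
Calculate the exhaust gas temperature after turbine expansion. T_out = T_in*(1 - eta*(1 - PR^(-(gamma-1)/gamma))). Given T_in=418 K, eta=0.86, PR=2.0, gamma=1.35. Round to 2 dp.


T_out = T_in * (1 - eta * (1 - PR^(-(gamma-1)/gamma)))
Exponent = -(1.35-1)/1.35 = -0.25925926
PR^exp = 2.0^(-0.25925926) = 0.83551680
Factor = 1 - 0.86*(1 - 0.83551680) = 0.85854445
T_out = 418 * 0.85854445 = 358.87 K


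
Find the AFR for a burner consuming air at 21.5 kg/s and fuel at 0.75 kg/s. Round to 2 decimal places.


AFR = m_air / m_fuel
AFR = 21.5 / 0.75 = 28.67


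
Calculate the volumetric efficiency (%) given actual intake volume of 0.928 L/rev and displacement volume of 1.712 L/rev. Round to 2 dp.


eta_v = (V_actual / V_disp) * 100
Ratio = 0.928 / 1.712 = 0.5421
eta_v = 0.5421 * 100 = 54.21%


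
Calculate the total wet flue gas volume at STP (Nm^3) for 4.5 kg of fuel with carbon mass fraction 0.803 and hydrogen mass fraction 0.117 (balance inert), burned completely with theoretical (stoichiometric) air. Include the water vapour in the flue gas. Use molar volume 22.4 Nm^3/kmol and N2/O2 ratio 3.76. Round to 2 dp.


Per kg fuel: CO2 = (C/12 kmol)*22.4 = (0.803/12)*22.4 = 1.49893 Nm^3
Per kg fuel: H2O = (H/2 kmol)*22.4 = (0.117/2)*22.4 = 1.31040 Nm^3
O2 needed per kg fuel = C/12 + H/4 = 0.803/12 + 0.117/4 = 0.09616667 kmol
Per kg fuel: N2 = O2*3.76*22.4 = 0.09616667*3.76*22.4 = 8.09954 Nm^3
Total per kg = 1.49893 + 1.31040 + 8.09954 = 10.90887 Nm^3
Total = 10.90887 * 4.5 = 49.09 Nm^3


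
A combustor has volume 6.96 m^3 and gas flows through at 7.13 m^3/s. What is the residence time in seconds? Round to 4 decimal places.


tau = V / Q_flow
tau = 6.96 / 7.13 = 0.9762 s


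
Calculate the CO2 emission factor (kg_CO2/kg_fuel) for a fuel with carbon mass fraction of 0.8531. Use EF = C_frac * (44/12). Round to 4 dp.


EF = C_frac * (M_CO2 / M_C)
EF = 0.8531 * (44/12)
EF = 0.8531 * 3.666667 = 3.1280 kg_CO2/kg_fuel


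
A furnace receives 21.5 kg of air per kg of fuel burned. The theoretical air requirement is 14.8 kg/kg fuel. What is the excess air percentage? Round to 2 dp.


Excess air = actual - stoichiometric = 21.5 - 14.8 = 6.70 kg/kg fuel
Excess air % = (excess / stoich) * 100 = (6.70 / 14.8) * 100 = 45.27%


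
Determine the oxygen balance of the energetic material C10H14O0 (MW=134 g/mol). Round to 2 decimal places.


OB = -1600 * (2C + H/2 - O) / MW
Inner = 2*10 + 14/2 - 0 = 27.00
OB = -1600 * 27.00 / 134 = -322.39%


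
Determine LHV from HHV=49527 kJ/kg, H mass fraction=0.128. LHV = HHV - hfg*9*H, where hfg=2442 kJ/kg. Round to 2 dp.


LHV = HHV - hfg * 9 * H
Water correction = 2442 * 9 * 0.128 = 2813.184 kJ/kg
LHV = 49527 - 2813.184 = 46713.82 kJ/kg


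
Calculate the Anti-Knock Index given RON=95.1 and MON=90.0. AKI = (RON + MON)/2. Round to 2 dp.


AKI = (RON + MON) / 2
AKI = (95.1 + 90.0) / 2
AKI = 185.1 / 2 = 92.55


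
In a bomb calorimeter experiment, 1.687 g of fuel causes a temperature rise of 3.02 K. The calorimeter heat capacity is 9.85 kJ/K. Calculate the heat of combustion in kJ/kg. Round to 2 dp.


Hc = C_cal * delta_T / m_fuel
Q_released = 9.85 * 3.02 = 29.7470 kJ
m_fuel = 1.687 g = 1.687/1000 kg = 0.001687 kg
Hc = 29.7470 / 0.001687 = 17633.08 kJ/kg


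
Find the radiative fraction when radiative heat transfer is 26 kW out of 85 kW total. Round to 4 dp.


f_rad = Q_rad / Q_total
f_rad = 26 / 85 = 0.3059


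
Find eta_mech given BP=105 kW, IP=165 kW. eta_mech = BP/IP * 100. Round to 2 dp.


eta_mech = (BP / IP) * 100
Ratio = 105 / 165 = 0.6364
eta_mech = 0.6364 * 100 = 63.64%


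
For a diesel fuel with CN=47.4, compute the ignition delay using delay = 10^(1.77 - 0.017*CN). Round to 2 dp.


delay = 10^(1.77 - 0.017*CN)
Exponent = 1.77 - 0.017*47.4 = 0.9642
delay = 10^0.9642 = 9.21 ms


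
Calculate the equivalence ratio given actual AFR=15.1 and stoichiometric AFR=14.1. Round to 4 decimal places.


phi = AFR_stoich / AFR_actual
phi = 14.1 / 15.1 = 0.9338


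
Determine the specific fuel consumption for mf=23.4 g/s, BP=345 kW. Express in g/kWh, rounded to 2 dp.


SFC = (mf / BP) * 3600
Rate = 23.4 / 345 = 0.067826 g/(s*kW)
SFC = 0.067826 * 3600 = 244.17 g/kWh


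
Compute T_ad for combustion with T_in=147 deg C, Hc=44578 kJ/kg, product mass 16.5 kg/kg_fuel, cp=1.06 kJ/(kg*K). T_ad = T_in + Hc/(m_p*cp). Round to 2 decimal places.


T_ad = T_in + Hc / (m_p * cp)
Denominator = 16.5 * 1.06 = 17.4900
Temperature rise = 44578 / 17.4900 = 2548.77 K
T_ad = 147 + 2548.77 = 2695.77 deg C


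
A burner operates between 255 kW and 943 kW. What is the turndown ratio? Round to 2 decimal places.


TDR = Q_max / Q_min
TDR = 943 / 255 = 3.70


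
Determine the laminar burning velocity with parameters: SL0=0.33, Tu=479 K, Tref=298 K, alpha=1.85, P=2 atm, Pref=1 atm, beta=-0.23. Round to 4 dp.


SL = SL0 * (Tu/Tref)^alpha * (P/Pref)^beta
T ratio = 479/298 = 1.60738255
(T ratio)^alpha = 1.60738255^1.85 = 2.406138
(P/Pref)^beta = 2^(-0.23) = 0.852635
SL = 0.33 * 2.406138 * 0.852635 = 0.6770 m/s


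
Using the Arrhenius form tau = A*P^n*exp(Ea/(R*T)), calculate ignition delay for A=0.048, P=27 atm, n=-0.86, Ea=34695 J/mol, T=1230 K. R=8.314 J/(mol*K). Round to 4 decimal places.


tau = A * P^n * exp(Ea/(R*T))
P^n = 27^(-0.86) = 0.05875261
Ea/(R*T) = 34695/(8.314*1230) = 3.392749
exp(Ea/(R*T)) = 29.747623
tau = 0.048 * 0.05875261 * 29.747623 = 0.0839 ms


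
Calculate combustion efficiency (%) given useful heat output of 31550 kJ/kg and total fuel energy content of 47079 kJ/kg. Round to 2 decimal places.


Efficiency = (Q_useful / Q_fuel) * 100
Efficiency = (31550 / 47079) * 100
Efficiency = 0.6702 * 100 = 67.02%


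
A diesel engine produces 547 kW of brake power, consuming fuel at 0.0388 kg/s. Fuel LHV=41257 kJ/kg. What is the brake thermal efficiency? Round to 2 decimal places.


eta_BTE = (BP / (mf * LHV)) * 100
Denominator = 0.0388 * 41257 = 1600.7716 kW
eta_BTE = (547 / 1600.7716) * 100 = 34.17%


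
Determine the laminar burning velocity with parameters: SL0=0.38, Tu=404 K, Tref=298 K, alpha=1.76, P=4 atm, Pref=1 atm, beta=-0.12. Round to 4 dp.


SL = SL0 * (Tu/Tref)^alpha * (P/Pref)^beta
T ratio = 404/298 = 1.35570470
(T ratio)^alpha = 1.35570470^1.76 = 1.708483
(P/Pref)^beta = 4^(-0.12) = 0.846745
SL = 0.38 * 1.708483 * 0.846745 = 0.5497 m/s


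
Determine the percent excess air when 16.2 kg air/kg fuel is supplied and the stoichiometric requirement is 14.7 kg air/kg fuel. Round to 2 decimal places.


Excess air = actual - stoichiometric = 16.2 - 14.7 = 1.50 kg/kg fuel
Excess air % = (excess / stoich) * 100 = (1.50 / 14.7) * 100 = 10.20%


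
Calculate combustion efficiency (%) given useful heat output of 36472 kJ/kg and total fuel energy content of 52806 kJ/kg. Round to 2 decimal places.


Efficiency = (Q_useful / Q_fuel) * 100
Efficiency = (36472 / 52806) * 100
Efficiency = 0.6907 * 100 = 69.07%


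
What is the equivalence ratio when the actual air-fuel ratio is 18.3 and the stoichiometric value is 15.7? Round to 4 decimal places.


phi = AFR_stoich / AFR_actual
phi = 15.7 / 18.3 = 0.8579


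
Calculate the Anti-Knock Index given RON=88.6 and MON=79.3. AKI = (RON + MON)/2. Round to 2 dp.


AKI = (RON + MON) / 2
AKI = (88.6 + 79.3) / 2
AKI = 167.9 / 2 = 83.95


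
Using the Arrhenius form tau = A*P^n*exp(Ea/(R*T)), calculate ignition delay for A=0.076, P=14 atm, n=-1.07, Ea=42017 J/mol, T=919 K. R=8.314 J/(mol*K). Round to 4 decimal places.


tau = A * P^n * exp(Ea/(R*T))
P^n = 14^(-1.07) = 0.05938038
Ea/(R*T) = 42017/(8.314*919) = 5.499200
exp(Ea/(R*T)) = 244.496239
tau = 0.076 * 0.05938038 * 244.496239 = 1.1034 ms


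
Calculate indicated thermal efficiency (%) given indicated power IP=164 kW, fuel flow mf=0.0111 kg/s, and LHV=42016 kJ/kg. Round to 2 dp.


eta_ith = (IP / (mf * LHV)) * 100
Denominator = 0.0111 * 42016 = 466.3776 kW
eta_ith = (164 / 466.3776) * 100 = 35.16%


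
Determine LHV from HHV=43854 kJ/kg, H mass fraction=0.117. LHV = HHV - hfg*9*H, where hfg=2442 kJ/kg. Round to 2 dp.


LHV = HHV - hfg * 9 * H
Water correction = 2442 * 9 * 0.117 = 2571.426 kJ/kg
LHV = 43854 - 2571.426 = 41282.57 kJ/kg


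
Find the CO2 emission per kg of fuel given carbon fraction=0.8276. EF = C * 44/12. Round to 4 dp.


EF = C_frac * (M_CO2 / M_C)
EF = 0.8276 * (44/12)
EF = 0.8276 * 3.666667 = 3.0345 kg_CO2/kg_fuel


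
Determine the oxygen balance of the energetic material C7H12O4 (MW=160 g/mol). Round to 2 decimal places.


OB = -1600 * (2C + H/2 - O) / MW
Inner = 2*7 + 12/2 - 4 = 16.00
OB = -1600 * 16.00 / 160 = -160.00%


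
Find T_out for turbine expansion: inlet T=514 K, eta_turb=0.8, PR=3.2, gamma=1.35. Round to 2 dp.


T_out = T_in * (1 - eta * (1 - PR^(-(gamma-1)/gamma)))
Exponent = -(1.35-1)/1.35 = -0.25925926
PR^exp = 3.2^(-0.25925926) = 0.73966521
Factor = 1 - 0.8*(1 - 0.73966521) = 0.79173217
T_out = 514 * 0.79173217 = 406.95 K


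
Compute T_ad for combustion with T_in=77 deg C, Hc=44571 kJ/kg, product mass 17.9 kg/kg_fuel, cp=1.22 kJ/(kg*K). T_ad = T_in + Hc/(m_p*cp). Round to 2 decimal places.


T_ad = T_in + Hc / (m_p * cp)
Denominator = 17.9 * 1.22 = 21.8380
Temperature rise = 44571 / 21.8380 = 2040.98 K
T_ad = 77 + 2040.98 = 2117.98 deg C


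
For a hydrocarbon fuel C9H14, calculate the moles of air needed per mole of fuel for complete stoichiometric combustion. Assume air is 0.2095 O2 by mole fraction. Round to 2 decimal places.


Balanced combustion: C9H14 + 12.5 O2 -> 9 CO2 + 7 H2O
O2 needed = C + H/4 = 9 + 14/4 = 12.50 moles
Air moles = O2 / 0.2095 = 12.50 / 0.2095 = 59.67 moles air


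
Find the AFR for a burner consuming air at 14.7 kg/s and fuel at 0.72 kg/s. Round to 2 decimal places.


AFR = m_air / m_fuel
AFR = 14.7 / 0.72 = 20.42


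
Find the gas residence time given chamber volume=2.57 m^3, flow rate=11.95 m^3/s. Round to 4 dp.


tau = V / Q_flow
tau = 2.57 / 11.95 = 0.2151 s


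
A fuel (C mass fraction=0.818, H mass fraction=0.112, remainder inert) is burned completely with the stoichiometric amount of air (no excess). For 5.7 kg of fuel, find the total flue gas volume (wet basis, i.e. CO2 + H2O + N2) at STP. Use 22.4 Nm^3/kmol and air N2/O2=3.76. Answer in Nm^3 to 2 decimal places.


Per kg fuel: CO2 = (C/12 kmol)*22.4 = (0.818/12)*22.4 = 1.52693 Nm^3
Per kg fuel: H2O = (H/2 kmol)*22.4 = (0.112/2)*22.4 = 1.25440 Nm^3
O2 needed per kg fuel = C/12 + H/4 = 0.818/12 + 0.112/4 = 0.09616667 kmol
Per kg fuel: N2 = O2*3.76*22.4 = 0.09616667*3.76*22.4 = 8.09954 Nm^3
Total per kg = 1.52693 + 1.25440 + 8.09954 = 10.88087 Nm^3
Total = 10.88087 * 5.7 = 62.02 Nm^3


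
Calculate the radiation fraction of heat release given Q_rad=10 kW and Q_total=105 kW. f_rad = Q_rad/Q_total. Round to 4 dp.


f_rad = Q_rad / Q_total
f_rad = 10 / 105 = 0.0952


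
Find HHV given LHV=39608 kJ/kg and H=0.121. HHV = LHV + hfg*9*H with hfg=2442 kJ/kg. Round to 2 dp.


HHV = LHV + hfg * 9 * H
Water addition = 2442 * 9 * 0.121 = 2659.338 kJ/kg
HHV = 39608 + 2659.338 = 42267.34 kJ/kg


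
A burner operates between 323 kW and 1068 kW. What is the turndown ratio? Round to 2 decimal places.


TDR = Q_max / Q_min
TDR = 1068 / 323 = 3.31


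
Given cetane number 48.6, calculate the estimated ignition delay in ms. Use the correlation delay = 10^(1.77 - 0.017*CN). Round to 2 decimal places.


delay = 10^(1.77 - 0.017*CN)
Exponent = 1.77 - 0.017*48.6 = 0.9438
delay = 10^0.9438 = 8.79 ms


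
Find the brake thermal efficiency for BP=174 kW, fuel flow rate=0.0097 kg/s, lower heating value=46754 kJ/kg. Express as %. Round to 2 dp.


eta_BTE = (BP / (mf * LHV)) * 100
Denominator = 0.0097 * 46754 = 453.5138 kW
eta_BTE = (174 / 453.5138) * 100 = 38.37%


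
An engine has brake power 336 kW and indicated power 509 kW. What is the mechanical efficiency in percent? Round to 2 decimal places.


eta_mech = (BP / IP) * 100
Ratio = 336 / 509 = 0.6601
eta_mech = 0.6601 * 100 = 66.01%


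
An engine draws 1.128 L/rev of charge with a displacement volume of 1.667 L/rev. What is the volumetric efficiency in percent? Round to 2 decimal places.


eta_v = (V_actual / V_disp) * 100
Ratio = 1.128 / 1.667 = 0.6767
eta_v = 0.6767 * 100 = 67.67%


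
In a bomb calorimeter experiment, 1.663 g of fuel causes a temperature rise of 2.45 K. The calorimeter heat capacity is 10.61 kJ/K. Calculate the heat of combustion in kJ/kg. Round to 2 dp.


Hc = C_cal * delta_T / m_fuel
Q_released = 10.61 * 2.45 = 25.9945 kJ
m_fuel = 1.663 g = 1.663/1000 kg = 0.001663 kg
Hc = 25.9945 / 0.001663 = 15631.09 kJ/kg


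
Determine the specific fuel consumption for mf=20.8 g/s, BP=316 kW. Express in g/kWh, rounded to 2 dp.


SFC = (mf / BP) * 3600
Rate = 20.8 / 316 = 0.065823 g/(s*kW)
SFC = 0.065823 * 3600 = 236.96 g/kWh


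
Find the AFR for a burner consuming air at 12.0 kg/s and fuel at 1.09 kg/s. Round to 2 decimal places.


AFR = m_air / m_fuel
AFR = 12.0 / 1.09 = 11.01


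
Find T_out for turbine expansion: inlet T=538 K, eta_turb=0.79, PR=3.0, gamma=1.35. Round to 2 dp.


T_out = T_in * (1 - eta * (1 - PR^(-(gamma-1)/gamma)))
Exponent = -(1.35-1)/1.35 = -0.25925926
PR^exp = 3.0^(-0.25925926) = 0.75214556
Factor = 1 - 0.79*(1 - 0.75214556) = 0.80419499
T_out = 538 * 0.80419499 = 432.66 K


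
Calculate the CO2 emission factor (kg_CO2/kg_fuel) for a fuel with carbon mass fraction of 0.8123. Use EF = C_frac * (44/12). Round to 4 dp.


EF = C_frac * (M_CO2 / M_C)
EF = 0.8123 * (44/12)
EF = 0.8123 * 3.666667 = 2.9784 kg_CO2/kg_fuel


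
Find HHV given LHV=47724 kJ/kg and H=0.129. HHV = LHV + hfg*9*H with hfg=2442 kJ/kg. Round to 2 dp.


HHV = LHV + hfg * 9 * H
Water addition = 2442 * 9 * 0.129 = 2835.162 kJ/kg
HHV = 47724 + 2835.162 = 50559.16 kJ/kg


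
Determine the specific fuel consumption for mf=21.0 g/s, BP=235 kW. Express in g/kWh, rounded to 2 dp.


SFC = (mf / BP) * 3600
Rate = 21.0 / 235 = 0.089362 g/(s*kW)
SFC = 0.089362 * 3600 = 321.70 g/kWh


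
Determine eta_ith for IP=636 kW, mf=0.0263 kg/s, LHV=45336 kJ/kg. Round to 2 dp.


eta_ith = (IP / (mf * LHV)) * 100
Denominator = 0.0263 * 45336 = 1192.3368 kW
eta_ith = (636 / 1192.3368) * 100 = 53.34%


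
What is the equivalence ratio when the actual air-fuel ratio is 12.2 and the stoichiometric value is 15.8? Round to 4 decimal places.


phi = AFR_stoich / AFR_actual
phi = 15.8 / 12.2 = 1.2951


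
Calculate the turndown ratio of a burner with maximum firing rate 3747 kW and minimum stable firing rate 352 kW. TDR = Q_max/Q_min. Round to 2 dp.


TDR = Q_max / Q_min
TDR = 3747 / 352 = 10.64


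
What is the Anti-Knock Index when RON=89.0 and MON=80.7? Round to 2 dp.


AKI = (RON + MON) / 2
AKI = (89.0 + 80.7) / 2
AKI = 169.7 / 2 = 84.85


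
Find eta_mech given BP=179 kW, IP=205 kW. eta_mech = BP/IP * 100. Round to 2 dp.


eta_mech = (BP / IP) * 100
Ratio = 179 / 205 = 0.8732
eta_mech = 0.8732 * 100 = 87.32%


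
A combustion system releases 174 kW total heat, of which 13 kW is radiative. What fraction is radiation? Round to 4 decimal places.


f_rad = Q_rad / Q_total
f_rad = 13 / 174 = 0.0747


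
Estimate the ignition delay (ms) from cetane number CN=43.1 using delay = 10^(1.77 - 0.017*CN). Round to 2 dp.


delay = 10^(1.77 - 0.017*CN)
Exponent = 1.77 - 0.017*43.1 = 1.0373
delay = 10^1.0373 = 10.90 ms


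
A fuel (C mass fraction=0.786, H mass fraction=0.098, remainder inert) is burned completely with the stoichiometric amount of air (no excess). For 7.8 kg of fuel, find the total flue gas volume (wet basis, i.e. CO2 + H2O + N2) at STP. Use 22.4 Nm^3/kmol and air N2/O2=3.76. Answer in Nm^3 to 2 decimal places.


Per kg fuel: CO2 = (C/12 kmol)*22.4 = (0.786/12)*22.4 = 1.46720 Nm^3
Per kg fuel: H2O = (H/2 kmol)*22.4 = (0.098/2)*22.4 = 1.09760 Nm^3
O2 needed per kg fuel = C/12 + H/4 = 0.786/12 + 0.098/4 = 0.09000000 kmol
Per kg fuel: N2 = O2*3.76*22.4 = 0.09000000*3.76*22.4 = 7.58016 Nm^3
Total per kg = 1.46720 + 1.09760 + 7.58016 = 10.14496 Nm^3
Total = 10.14496 * 7.8 = 79.13 Nm^3


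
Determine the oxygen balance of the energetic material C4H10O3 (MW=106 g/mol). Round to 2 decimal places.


OB = -1600 * (2C + H/2 - O) / MW
Inner = 2*4 + 10/2 - 3 = 10.00
OB = -1600 * 10.00 / 106 = -150.94%


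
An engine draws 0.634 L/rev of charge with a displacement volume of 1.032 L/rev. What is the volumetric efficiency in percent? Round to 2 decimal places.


eta_v = (V_actual / V_disp) * 100
Ratio = 0.634 / 1.032 = 0.6143
eta_v = 0.6143 * 100 = 61.43%


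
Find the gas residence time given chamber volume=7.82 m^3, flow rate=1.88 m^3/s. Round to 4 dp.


tau = V / Q_flow
tau = 7.82 / 1.88 = 4.1596 s


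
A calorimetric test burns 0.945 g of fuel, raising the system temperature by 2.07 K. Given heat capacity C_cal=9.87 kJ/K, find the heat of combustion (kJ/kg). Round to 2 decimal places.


Hc = C_cal * delta_T / m_fuel
Q_released = 9.87 * 2.07 = 20.4309 kJ
m_fuel = 0.945 g = 0.945/1000 kg = 0.000945 kg
Hc = 20.4309 / 0.000945 = 21620.00 kJ/kg


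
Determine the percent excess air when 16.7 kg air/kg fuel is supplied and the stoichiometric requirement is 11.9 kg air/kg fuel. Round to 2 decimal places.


Excess air = actual - stoichiometric = 16.7 - 11.9 = 4.80 kg/kg fuel
Excess air % = (excess / stoich) * 100 = (4.80 / 11.9) * 100 = 40.34%


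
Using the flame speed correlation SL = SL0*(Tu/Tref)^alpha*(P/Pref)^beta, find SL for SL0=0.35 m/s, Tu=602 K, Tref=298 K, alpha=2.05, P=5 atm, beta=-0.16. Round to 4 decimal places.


SL = SL0 * (Tu/Tref)^alpha * (P/Pref)^beta
T ratio = 602/298 = 2.02013423
(T ratio)^alpha = 2.02013423^2.05 = 4.226973
(P/Pref)^beta = 5^(-0.16) = 0.772974
SL = 0.35 * 4.226973 * 0.772974 = 1.1436 m/s


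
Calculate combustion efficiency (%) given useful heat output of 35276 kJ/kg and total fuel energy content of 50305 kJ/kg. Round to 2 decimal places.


Efficiency = (Q_useful / Q_fuel) * 100
Efficiency = (35276 / 50305) * 100
Efficiency = 0.7012 * 100 = 70.12%


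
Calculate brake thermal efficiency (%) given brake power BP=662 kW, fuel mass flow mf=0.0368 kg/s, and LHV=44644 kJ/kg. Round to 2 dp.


eta_BTE = (BP / (mf * LHV)) * 100
Denominator = 0.0368 * 44644 = 1642.8992 kW
eta_BTE = (662 / 1642.8992) * 100 = 40.29%


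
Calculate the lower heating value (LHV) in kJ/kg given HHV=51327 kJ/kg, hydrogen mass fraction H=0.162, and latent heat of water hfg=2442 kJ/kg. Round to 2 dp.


LHV = HHV - hfg * 9 * H
Water correction = 2442 * 9 * 0.162 = 3560.436 kJ/kg
LHV = 51327 - 3560.436 = 47766.56 kJ/kg


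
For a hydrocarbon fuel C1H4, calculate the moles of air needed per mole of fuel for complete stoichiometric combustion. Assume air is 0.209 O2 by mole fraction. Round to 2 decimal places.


Balanced combustion: C1H4 + 2 O2 -> 1 CO2 + 2 H2O
O2 needed = C + H/4 = 1 + 4/4 = 2.00 moles
Air moles = O2 / 0.209 = 2.00 / 0.209 = 9.57 moles air


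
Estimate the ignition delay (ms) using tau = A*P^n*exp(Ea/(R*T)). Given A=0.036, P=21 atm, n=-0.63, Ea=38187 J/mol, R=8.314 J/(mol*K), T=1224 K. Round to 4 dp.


tau = A * P^n * exp(Ea/(R*T))
P^n = 21^(-0.63) = 0.14689325
Ea/(R*T) = 38187/(8.314*1224) = 3.752529
exp(Ea/(R*T)) = 42.628771
tau = 0.036 * 0.14689325 * 42.628771 = 0.2254 ms


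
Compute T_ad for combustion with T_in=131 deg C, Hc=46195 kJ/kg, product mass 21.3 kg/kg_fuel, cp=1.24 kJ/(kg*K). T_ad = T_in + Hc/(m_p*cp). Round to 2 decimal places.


T_ad = T_in + Hc / (m_p * cp)
Denominator = 21.3 * 1.24 = 26.4120
Temperature rise = 46195 / 26.4120 = 1749.02 K
T_ad = 131 + 1749.02 = 1880.02 deg C


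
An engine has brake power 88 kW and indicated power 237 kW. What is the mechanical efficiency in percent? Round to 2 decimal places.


eta_mech = (BP / IP) * 100
Ratio = 88 / 237 = 0.3713
eta_mech = 0.3713 * 100 = 37.13%


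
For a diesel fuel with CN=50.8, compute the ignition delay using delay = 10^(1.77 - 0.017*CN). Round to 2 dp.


delay = 10^(1.77 - 0.017*CN)
Exponent = 1.77 - 0.017*50.8 = 0.9064
delay = 10^0.9064 = 8.06 ms


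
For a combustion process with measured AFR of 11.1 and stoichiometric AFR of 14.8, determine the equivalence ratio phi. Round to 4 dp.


phi = AFR_stoich / AFR_actual
phi = 14.8 / 11.1 = 1.3333


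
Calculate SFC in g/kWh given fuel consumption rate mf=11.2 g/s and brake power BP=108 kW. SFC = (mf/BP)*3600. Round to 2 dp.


SFC = (mf / BP) * 3600
Rate = 11.2 / 108 = 0.103704 g/(s*kW)
SFC = 0.103704 * 3600 = 373.33 g/kWh


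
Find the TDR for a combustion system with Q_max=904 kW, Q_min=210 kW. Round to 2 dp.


TDR = Q_max / Q_min
TDR = 904 / 210 = 4.30


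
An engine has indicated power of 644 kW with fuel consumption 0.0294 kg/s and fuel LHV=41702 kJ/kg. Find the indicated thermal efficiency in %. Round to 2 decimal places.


eta_ith = (IP / (mf * LHV)) * 100
Denominator = 0.0294 * 41702 = 1226.0388 kW
eta_ith = (644 / 1226.0388) * 100 = 52.53%


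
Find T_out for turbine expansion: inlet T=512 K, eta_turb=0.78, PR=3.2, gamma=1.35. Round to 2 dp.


T_out = T_in * (1 - eta * (1 - PR^(-(gamma-1)/gamma)))
Exponent = -(1.35-1)/1.35 = -0.25925926
PR^exp = 3.2^(-0.25925926) = 0.73966521
Factor = 1 - 0.78*(1 - 0.73966521) = 0.79693886
T_out = 512 * 0.79693886 = 408.03 K


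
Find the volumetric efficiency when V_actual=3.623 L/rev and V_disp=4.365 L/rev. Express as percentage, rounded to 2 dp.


eta_v = (V_actual / V_disp) * 100
Ratio = 3.623 / 4.365 = 0.8300
eta_v = 0.8300 * 100 = 83.00%


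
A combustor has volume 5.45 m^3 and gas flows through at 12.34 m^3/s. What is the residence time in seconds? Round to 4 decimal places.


tau = V / Q_flow
tau = 5.45 / 12.34 = 0.4417 s


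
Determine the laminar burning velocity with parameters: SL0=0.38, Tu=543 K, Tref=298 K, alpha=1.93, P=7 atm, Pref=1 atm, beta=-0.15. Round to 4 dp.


SL = SL0 * (Tu/Tref)^alpha * (P/Pref)^beta
T ratio = 543/298 = 1.82214765
(T ratio)^alpha = 1.82214765^1.93 = 3.183657
(P/Pref)^beta = 7^(-0.15) = 0.746853
SL = 0.38 * 3.183657 * 0.746853 = 0.9035 m/s
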